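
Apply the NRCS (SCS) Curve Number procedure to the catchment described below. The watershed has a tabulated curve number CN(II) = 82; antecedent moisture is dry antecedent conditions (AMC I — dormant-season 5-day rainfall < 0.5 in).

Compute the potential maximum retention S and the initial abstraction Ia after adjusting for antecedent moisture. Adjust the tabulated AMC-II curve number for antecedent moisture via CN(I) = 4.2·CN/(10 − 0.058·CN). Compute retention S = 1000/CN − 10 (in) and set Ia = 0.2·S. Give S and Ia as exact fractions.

S = 1500/287 in ≈ 5.226 in; Ia = 300/287 in ≈ 1.045 in

Dry (AMC I): CN(I) = 4.2·82/(10 − 0.058·82) = (1722/5)/(1311/250) = 28700/437 ≈ 65.675
Retention S: 1000/CN − 10 with CN=65.675 → S = 1500/287 ≈ 5.226 in
Initial abstraction Ia = S/5 = (1500/287)/5 = 300/287 ≈ 1.045 in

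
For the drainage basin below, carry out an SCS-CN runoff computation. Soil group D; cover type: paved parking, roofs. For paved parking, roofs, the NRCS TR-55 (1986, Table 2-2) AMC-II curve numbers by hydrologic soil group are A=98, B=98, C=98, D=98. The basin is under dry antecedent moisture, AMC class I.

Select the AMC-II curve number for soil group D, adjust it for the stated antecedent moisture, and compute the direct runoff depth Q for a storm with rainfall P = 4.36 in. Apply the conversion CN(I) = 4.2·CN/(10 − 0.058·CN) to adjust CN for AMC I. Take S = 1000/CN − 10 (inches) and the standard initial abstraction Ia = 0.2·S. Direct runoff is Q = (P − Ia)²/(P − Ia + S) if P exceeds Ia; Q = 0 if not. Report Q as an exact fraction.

NRCS table: paved parking, roofs, soil group D → CN(II) = 98
CN(I) from CN(II)=98: (4.2·98)/(10 − 0.058·98) = 102900/1079 ≈ 95.366
Retention S: 1000/CN − 10 with CN=95.366 → S = 500/1029 ≈ 0.486 in
Ia = 0.2S: 0.2·0.486 = 0.097 in (exactly 100/1029)
Since P=4.360 > Ia=0.097: effective rainfall P−Ia = 109661/25725 in
Q: (109661/25725)² ÷ (122161/25725) = 12025534921/3142591725 in (≈ 3.827 in)

Q = 12025534921/3142591725 in ≈ 3.827 in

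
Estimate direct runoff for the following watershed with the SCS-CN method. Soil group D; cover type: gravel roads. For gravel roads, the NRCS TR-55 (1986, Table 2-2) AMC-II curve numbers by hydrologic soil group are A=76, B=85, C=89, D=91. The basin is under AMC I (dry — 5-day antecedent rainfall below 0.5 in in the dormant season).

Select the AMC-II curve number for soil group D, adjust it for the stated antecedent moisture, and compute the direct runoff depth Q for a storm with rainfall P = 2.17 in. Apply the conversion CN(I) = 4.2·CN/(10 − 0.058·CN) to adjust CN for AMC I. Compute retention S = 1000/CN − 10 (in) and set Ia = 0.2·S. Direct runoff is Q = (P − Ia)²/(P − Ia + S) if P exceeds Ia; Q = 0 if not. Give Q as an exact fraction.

NRCS table: gravel roads, soil group D → CN(II) = 91
Dry (AMC I): CN(I) = 4.2·91/(10 − 0.058·91) = (1911/5)/(2361/500) = 63700/787 ≈ 80.940
Max retention: S = 1000/(63700/787) − 10 = 1500/637 in (≈ 2.355 in)
Ia = 0.2·(1500/637) = 300/637 in ≈ 0.471 in
P − Ia = 2.170 − 0.471 = 108229/63700 ≈ 1.699 in (> 0, runoff occurs)
Runoff Q = (P−Ia)²/(P−Ia+S) = (1.699)²/(1.699+2.355) = 11713516441/16449187300 ≈ 0.712 in

Q = 11713516441/16449187300 in ≈ 0.712 in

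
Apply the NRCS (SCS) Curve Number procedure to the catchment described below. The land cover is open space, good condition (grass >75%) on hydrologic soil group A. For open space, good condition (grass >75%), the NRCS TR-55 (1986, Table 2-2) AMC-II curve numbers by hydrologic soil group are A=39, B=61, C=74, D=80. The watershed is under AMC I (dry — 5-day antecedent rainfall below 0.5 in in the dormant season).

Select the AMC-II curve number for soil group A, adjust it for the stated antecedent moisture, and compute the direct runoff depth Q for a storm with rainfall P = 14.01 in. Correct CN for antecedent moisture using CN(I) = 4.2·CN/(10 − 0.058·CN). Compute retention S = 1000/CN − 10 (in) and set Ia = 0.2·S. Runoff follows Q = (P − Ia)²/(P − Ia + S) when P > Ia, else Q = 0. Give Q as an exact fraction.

Q = 288819181561/293809616100 in ≈ 0.983 in

NRCS table: open space, good condition (grass >75%), soil group A → CN(II) = 39
Dry (AMC I): CN(I) = 4.2·39/(10 − 0.058·39) = (819/5)/(3869/500) = 81900/3869 ≈ 21.168
Retention S: 1000/CN − 10 with CN=21.168 → S = 30500/819 ≈ 37.241 in
Ia = 0.2S: 0.2·37.241 = 7.448 in (exactly 6100/819)
P − Ia = 14.010 − 7.448 = 537419/81900 ≈ 6.562 in (> 0, runoff occurs)
Runoff Q = (P−Ia)²/(P−Ia+S) = (6.562)²/(6.562+37.241) = 288819181561/293809616100 ≈ 0.983 in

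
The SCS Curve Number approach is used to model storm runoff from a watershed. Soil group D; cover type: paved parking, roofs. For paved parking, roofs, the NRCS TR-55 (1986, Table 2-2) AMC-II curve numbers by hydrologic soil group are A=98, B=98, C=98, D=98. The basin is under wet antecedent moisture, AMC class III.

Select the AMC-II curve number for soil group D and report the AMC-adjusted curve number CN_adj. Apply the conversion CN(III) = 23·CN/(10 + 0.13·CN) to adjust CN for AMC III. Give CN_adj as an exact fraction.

CN_adj = 112700/1137 ≈ 99.120

NRCS table: paved parking, roofs, soil group D → CN(II) = 98
CN(III) from CN(II)=98: (23·98)/(10 + 0.13·98) = 112700/1137 ≈ 99.120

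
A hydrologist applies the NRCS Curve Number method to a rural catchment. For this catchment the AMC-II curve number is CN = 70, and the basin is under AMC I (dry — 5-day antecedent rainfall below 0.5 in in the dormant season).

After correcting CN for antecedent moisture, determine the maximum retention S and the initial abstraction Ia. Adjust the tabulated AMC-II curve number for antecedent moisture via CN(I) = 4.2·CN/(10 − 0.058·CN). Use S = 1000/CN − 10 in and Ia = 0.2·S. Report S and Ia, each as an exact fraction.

S = 500/49 in ≈ 10.204 in; Ia = 100/49 in ≈ 2.041 in

Dry (AMC I): CN(I) = 4.2·70/(10 − 0.058·70) = 294/(297/50) = 4900/99 ≈ 49.495
Max retention: S = 1000/(4900/99) − 10 = 500/49 in (≈ 10.204 in)
Initial abstraction Ia = S/5 = (500/49)/5 = 100/49 ≈ 2.041 in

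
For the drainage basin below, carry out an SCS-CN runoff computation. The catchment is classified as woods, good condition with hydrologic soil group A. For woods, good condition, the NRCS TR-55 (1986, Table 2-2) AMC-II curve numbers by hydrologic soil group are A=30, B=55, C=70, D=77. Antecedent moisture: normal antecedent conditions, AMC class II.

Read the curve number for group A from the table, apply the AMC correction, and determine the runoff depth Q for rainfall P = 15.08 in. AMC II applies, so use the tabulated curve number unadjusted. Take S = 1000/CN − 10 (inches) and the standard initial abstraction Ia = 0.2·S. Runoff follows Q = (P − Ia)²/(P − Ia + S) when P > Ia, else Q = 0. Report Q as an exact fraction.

Q = 609961/189825 in ≈ 3.213 in

NRCS table: woods, good condition, soil group A → CN(II) = 30
AMC II — tabulated CN = 30 applies directly.
Max retention: S = 1000/30 − 10 = 70/3 in (≈ 23.333 in)
Initial abstraction Ia = S/5 = (70/3)/5 = 14/3 ≈ 4.667 in
Excess rainfall: 15.080 − 4.667 = 10.413 in; P > Ia so Q > 0
Runoff Q = (P−Ia)²/(P−Ia+S) = (10.413)²/(10.413+23.333) = 609961/189825 ≈ 3.213 in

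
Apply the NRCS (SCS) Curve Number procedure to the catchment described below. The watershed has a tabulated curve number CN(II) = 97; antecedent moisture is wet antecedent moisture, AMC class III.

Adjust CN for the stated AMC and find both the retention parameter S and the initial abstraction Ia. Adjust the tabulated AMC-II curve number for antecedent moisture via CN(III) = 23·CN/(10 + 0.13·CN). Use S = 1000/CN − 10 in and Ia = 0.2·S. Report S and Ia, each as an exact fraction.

S = 300/2231 in ≈ 0.134 in; Ia = 60/2231 in ≈ 0.027 in

Wet (AMC III): CN(III) = 23·97/(10 + 0.13·97) = 2231/(2261/100) = 223100/2261 ≈ 98.673
S = 1000/(223100/2261) − 10 = 300/2231 in ≈ 0.134 in
Initial abstraction Ia = S/5 = (300/2231)/5 = 60/2231 ≈ 0.027 in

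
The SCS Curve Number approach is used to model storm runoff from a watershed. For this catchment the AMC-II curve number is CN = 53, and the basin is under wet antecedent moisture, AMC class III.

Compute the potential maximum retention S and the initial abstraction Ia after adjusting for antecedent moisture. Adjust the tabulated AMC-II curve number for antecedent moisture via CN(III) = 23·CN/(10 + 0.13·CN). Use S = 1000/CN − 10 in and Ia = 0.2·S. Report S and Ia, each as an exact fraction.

CN(III) from CN(II)=53: (23·53)/(10 + 0.13·53) = 121900/1689 ≈ 72.173
Retention S: 1000/CN − 10 with CN=72.173 → S = 4700/1219 ≈ 3.856 in
Ia = 0.2S: 0.2·3.856 = 0.771 in (exactly 940/1219)

S = 4700/1219 in ≈ 3.856 in; Ia = 940/1219 in ≈ 0.771 in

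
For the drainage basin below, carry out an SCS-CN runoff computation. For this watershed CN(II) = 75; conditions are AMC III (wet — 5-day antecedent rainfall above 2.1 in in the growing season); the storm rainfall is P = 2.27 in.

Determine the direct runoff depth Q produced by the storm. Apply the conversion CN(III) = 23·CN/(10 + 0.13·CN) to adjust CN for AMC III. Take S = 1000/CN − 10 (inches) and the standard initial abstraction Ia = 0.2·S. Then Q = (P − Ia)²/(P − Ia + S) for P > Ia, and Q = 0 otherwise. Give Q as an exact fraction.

CN(III) from CN(II)=75: (23·75)/(10 + 0.13·75) = 6900/79 ≈ 87.342
S = 1000/(6900/79) − 10 = 100/69 in ≈ 1.449 in
Initial abstraction Ia = S/5 = (100/69)/5 = 20/69 ≈ 0.290 in
P − Ia = 2.270 − 0.290 = 13663/6900 ≈ 1.980 in (> 0, runoff occurs)
Q = (13663/6900)²/((13663/6900) + 100/69) = (186677569/47610000)/(23663/6900) = 186677569/163274700 in ≈ 1.143 in

Q = 186677569/163274700 in ≈ 1.143 in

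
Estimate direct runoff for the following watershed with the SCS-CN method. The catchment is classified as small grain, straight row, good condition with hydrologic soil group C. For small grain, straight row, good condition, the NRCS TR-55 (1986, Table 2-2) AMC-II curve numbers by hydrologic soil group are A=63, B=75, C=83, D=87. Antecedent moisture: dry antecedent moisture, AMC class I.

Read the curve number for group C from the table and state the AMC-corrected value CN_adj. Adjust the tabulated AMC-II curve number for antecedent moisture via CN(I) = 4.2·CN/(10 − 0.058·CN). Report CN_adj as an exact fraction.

CN_adj = 174300/2593 ≈ 67.219

NRCS table: small grain, straight row, good condition, soil group C → CN(II) = 83
Adjust CN=83 to AMC I: 4.2·83/(10 − 0.058·83) → (1743/5) ÷ (2593/500) = 174300/2593 ≈ 67.219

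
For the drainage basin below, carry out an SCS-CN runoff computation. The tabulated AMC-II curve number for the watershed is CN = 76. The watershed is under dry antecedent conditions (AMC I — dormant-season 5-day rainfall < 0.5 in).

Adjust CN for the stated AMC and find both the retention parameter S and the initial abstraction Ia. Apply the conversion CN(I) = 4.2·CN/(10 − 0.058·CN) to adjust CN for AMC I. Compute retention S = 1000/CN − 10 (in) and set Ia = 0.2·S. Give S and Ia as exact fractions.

S = 1000/133 in ≈ 7.519 in; Ia = 200/133 in ≈ 1.504 in

CN(I) from CN(II)=76: (4.2·76)/(10 − 0.058·76) = 13300/233 ≈ 57.082
Max retention: S = 1000/(13300/233) − 10 = 1000/133 in (≈ 7.519 in)
Initial abstraction Ia = S/5 = (1000/133)/5 = 200/133 ≈ 1.504 in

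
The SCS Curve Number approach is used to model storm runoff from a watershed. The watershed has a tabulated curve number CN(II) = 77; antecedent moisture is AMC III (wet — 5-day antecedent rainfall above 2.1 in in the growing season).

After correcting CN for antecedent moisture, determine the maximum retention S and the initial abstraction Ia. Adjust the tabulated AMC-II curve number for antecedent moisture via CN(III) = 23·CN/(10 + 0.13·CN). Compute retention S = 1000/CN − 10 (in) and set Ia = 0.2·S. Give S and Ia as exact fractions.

S = 100/77 in ≈ 1.299 in; Ia = 20/77 in ≈ 0.260 in

CN(III) from CN(II)=77: (23·77)/(10 + 0.13·77) = 7700/87 ≈ 88.506
S = 1000/(7700/87) − 10 = 100/77 in ≈ 1.299 in
Initial abstraction Ia = S/5 = (100/77)/5 = 20/77 ≈ 0.260 in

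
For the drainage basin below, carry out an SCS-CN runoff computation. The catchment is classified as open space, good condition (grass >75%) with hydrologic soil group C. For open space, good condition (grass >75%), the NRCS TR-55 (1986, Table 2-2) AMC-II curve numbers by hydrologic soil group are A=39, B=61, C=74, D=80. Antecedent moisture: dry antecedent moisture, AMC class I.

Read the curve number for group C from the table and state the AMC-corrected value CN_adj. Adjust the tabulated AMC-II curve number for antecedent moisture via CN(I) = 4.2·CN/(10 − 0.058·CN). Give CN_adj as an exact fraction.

NRCS table: open space, good condition (grass >75%), soil group C → CN(II) = 74
Adjust CN=74 to AMC I: 4.2·74/(10 − 0.058·74) → (1554/5) ÷ (1427/250) = 77700/1427 ≈ 54.450

CN_adj = 77700/1427 ≈ 54.450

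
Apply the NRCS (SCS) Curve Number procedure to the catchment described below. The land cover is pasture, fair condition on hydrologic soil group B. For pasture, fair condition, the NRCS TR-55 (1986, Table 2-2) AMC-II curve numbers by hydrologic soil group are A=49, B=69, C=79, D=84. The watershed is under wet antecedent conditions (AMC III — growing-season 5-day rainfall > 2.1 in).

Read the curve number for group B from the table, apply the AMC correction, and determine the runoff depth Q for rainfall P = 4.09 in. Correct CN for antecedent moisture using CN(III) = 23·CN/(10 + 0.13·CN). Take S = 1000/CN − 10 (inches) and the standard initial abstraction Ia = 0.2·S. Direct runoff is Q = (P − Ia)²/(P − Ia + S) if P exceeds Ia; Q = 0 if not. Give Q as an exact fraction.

Q = 344666448889/142367072100 in ≈ 2.421 in

NRCS table: pasture, fair condition, soil group B → CN(II) = 69
CN(III) from CN(II)=69: (23·69)/(10 + 0.13·69) = 158700/1897 ≈ 83.658
Retention S: 1000/CN − 10 with CN=83.658 → S = 3100/1587 ≈ 1.953 in
Initial abstraction Ia = S/5 = (3100/1587)/5 = 620/1587 ≈ 0.391 in
Since P=4.090 > Ia=0.391: effective rainfall P−Ia = 587083/158700 in
Runoff Q = (P−Ia)²/(P−Ia+S) = (3.699)²/(3.699+1.953) = 344666448889/142367072100 ≈ 2.421 in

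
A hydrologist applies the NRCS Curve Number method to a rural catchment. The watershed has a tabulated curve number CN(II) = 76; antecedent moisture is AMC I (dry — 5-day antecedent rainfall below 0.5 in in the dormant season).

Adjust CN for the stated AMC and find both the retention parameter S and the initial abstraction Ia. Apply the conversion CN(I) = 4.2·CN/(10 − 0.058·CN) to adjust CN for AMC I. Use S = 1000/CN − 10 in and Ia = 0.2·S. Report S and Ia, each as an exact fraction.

S = 1000/133 in ≈ 7.519 in; Ia = 200/133 in ≈ 1.504 in

Adjust CN=76 to AMC I: 4.2·76/(10 − 0.058·76) → (1596/5) ÷ (699/125) = 13300/233 ≈ 57.082
S = 1000/(13300/233) − 10 = 1000/133 in ≈ 7.519 in
Ia = 0.2S: 0.2·7.519 = 1.504 in (exactly 200/133)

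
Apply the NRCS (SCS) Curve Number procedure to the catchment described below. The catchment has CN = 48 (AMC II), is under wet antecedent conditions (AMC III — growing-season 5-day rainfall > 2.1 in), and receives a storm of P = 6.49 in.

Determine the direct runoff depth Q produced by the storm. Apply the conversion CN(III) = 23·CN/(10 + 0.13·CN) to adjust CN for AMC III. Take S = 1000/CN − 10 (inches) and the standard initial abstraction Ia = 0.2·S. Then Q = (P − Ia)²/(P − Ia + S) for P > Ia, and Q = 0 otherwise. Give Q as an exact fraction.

Q = 1465434961/488388900 in ≈ 3.001 in

Adjust CN=48 to AMC III: 23·48/(10 + 0.13·48) → 1104 ÷ (406/25) = 13800/203 ≈ 67.980
S = 1000/(13800/203) − 10 = 325/69 in ≈ 4.710 in
Ia = 0.2S: 0.2·4.710 = 0.942 in (exactly 65/69)
Since P=6.490 > Ia=0.942: effective rainfall P−Ia = 38281/6900 in
Q = (38281/6900)²/((38281/6900) + 325/69) = (1465434961/47610000)/(70781/6900) = 1465434961/488388900 in ≈ 3.001 in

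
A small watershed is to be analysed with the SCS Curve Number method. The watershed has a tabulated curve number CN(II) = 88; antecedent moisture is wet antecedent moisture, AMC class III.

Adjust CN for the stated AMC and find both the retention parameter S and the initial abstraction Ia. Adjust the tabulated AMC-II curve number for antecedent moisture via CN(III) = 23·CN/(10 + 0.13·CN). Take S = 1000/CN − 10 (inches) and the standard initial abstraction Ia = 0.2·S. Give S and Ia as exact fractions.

S = 150/253 in ≈ 0.593 in; Ia = 30/253 in ≈ 0.119 in

Adjust CN=88 to AMC III: 23·88/(10 + 0.13·88) → 2024 ÷ (536/25) = 6325/67 ≈ 94.403
S = 1000/(6325/67) − 10 = 150/253 in ≈ 0.593 in
Ia = 0.2S: 0.2·0.593 = 0.119 in (exactly 30/253)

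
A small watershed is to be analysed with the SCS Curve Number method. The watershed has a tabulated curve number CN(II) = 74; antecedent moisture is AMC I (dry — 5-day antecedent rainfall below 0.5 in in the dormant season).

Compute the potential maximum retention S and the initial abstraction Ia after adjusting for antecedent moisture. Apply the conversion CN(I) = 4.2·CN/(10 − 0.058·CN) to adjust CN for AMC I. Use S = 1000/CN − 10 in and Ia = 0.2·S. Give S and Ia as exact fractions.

CN(I) from CN(II)=74: (4.2·74)/(10 − 0.058·74) = 77700/1427 ≈ 54.450
S = 1000/(77700/1427) − 10 = 6500/777 in ≈ 8.366 in
Initial abstraction Ia = S/5 = (6500/777)/5 = 1300/777 ≈ 1.673 in

S = 6500/777 in ≈ 8.366 in; Ia = 1300/777 in ≈ 1.673 in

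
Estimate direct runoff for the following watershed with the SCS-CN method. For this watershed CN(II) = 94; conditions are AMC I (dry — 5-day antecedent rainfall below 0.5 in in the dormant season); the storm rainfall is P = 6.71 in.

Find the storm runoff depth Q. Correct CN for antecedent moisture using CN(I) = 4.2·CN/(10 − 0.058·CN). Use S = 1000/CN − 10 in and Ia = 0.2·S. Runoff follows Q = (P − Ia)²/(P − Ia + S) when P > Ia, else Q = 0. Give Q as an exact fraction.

CN(I) from CN(II)=94: (4.2·94)/(10 − 0.058·94) = 32900/379 ≈ 86.807
Max retention: S = 1000/(32900/379) − 10 = 500/329 in (≈ 1.520 in)
Ia = 0.2·(500/329) = 100/329 in ≈ 0.304 in
Since P=6.710 > Ia=0.304: effective rainfall P−Ia = 210759/32900 in
Q = (210759/32900)²/((210759/32900) + 500/329) = (44419356081/1082410000)/(260759/32900) = 44419356081/8578971100 in ≈ 5.178 in

Q = 44419356081/8578971100 in ≈ 5.178 in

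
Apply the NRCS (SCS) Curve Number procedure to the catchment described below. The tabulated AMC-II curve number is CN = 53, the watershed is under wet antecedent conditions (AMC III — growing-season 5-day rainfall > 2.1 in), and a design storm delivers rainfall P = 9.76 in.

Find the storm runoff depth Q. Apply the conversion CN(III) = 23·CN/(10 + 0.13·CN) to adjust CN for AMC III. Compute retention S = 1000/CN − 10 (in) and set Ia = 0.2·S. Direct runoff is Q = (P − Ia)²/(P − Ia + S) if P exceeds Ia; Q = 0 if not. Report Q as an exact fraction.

CN(III) from CN(II)=53: (23·53)/(10 + 0.13·53) = 121900/1689 ≈ 72.173
Max retention: S = 1000/(121900/1689) − 10 = 4700/1219 in (≈ 3.856 in)
Ia = 0.2·(4700/1219) = 940/1219 in ≈ 0.771 in
P − Ia = 9.760 − 0.771 = 273936/30475 ≈ 8.989 in (> 0, runoff occurs)
Q = (273936/30475)²/((273936/30475) + 4700/1219) = (75040932096/928725625)/(391436/30475) = 18760233024/2982253025 in ≈ 6.291 in

Q = 18760233024/2982253025 in ≈ 6.291 in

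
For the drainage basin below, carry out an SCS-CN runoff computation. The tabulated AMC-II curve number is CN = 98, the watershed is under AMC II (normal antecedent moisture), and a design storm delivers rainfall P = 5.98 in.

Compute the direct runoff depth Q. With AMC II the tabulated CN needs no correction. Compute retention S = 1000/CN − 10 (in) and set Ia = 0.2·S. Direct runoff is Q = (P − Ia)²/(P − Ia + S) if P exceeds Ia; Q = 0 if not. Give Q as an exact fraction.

Q = 211731601/36874950 in ≈ 5.742 in

AMC II — tabulated CN = 98 applies directly.
Max retention: S = 1000/98 − 10 = 10/49 in (≈ 0.204 in)
Ia = 0.2S: 0.2·0.204 = 0.041 in (exactly 2/49)
Excess rainfall: 5.980 − 0.041 = 5.939 in; P > Ia so Q > 0
Q = (14551/2450)²/((14551/2450) + 10/49) = (211731601/6002500)/(15051/2450) = 211731601/36874950 in ≈ 5.742 in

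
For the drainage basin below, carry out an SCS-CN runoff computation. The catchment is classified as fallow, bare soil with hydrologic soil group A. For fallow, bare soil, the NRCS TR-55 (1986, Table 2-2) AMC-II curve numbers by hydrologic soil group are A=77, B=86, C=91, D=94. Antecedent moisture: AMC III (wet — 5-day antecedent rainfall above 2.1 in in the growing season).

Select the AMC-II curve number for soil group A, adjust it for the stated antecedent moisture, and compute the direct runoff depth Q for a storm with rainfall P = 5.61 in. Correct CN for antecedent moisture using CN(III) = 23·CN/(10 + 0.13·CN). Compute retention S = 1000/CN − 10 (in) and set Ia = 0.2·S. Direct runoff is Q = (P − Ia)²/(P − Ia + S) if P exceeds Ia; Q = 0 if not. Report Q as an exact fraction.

NRCS table: fallow, bare soil, soil group A → CN(II) = 77
Adjust CN=77 to AMC III: 23·77/(10 + 0.13·77) → 1771 ÷ (2001/100) = 7700/87 ≈ 88.506
S = 1000/(7700/87) − 10 = 100/77 in ≈ 1.299 in
Ia = 0.2S: 0.2·1.299 = 0.260 in (exactly 20/77)
Excess rainfall: 5.610 − 0.260 = 5.350 in; P > Ia so Q > 0
Runoff Q = (P−Ia)²/(P−Ia+S) = (5.350)²/(5.350+1.299) = 1697192809/394216900 ≈ 4.305 in

Q = 1697192809/394216900 in ≈ 4.305 in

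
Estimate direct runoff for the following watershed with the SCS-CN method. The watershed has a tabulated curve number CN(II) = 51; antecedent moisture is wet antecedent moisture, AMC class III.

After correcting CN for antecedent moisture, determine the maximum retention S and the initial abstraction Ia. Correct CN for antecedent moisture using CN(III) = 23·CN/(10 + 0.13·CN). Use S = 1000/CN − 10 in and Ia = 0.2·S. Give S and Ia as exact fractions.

CN(III) from CN(II)=51: (23·51)/(10 + 0.13·51) = 117300/1663 ≈ 70.535
Max retention: S = 1000/(117300/1663) − 10 = 4900/1173 in (≈ 4.177 in)
Initial abstraction Ia = S/5 = (4900/1173)/5 = 980/1173 ≈ 0.835 in

S = 4900/1173 in ≈ 4.177 in; Ia = 980/1173 in ≈ 0.835 in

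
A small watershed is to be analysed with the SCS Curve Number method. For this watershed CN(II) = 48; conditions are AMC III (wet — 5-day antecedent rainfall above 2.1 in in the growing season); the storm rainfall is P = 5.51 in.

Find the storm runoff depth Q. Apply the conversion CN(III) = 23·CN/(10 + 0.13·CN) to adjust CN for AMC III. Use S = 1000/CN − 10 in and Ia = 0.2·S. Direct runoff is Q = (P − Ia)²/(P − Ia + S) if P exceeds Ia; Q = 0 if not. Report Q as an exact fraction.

Q = 993447361/441731100 in ≈ 2.249 in

CN(III) from CN(II)=48: (23·48)/(10 + 0.13·48) = 13800/203 ≈ 67.980
Max retention: S = 1000/(13800/203) − 10 = 325/69 in (≈ 4.710 in)
Ia = 0.2·(325/69) = 65/69 in ≈ 0.942 in
Excess rainfall: 5.510 − 0.942 = 4.568 in; P > Ia so Q > 0
Q = (31519/6900)²/((31519/6900) + 325/69) = (993447361/47610000)/(64019/6900) = 993447361/441731100 in ≈ 2.249 in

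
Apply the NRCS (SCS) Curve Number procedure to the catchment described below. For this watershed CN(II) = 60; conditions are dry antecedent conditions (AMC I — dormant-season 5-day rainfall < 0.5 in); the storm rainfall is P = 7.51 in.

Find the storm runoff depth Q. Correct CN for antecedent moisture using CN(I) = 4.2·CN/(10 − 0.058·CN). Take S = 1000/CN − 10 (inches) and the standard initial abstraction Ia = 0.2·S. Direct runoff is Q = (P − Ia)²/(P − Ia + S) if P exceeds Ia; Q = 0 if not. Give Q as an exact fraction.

Q = 745999969/802071900 in ≈ 0.930 in

Adjust CN=60 to AMC I: 4.2·60/(10 − 0.058·60) → 252 ÷ (163/25) = 6300/163 ≈ 38.650
Retention S: 1000/CN − 10 with CN=38.650 → S = 1000/63 ≈ 15.873 in
Ia = 0.2·(1000/63) = 200/63 in ≈ 3.175 in
Since P=7.510 > Ia=3.175: effective rainfall P−Ia = 27313/6300 in
Q = (27313/6300)²/((27313/6300) + 1000/63) = (745999969/39690000)/(127313/6300) = 745999969/802071900 in ≈ 0.930 in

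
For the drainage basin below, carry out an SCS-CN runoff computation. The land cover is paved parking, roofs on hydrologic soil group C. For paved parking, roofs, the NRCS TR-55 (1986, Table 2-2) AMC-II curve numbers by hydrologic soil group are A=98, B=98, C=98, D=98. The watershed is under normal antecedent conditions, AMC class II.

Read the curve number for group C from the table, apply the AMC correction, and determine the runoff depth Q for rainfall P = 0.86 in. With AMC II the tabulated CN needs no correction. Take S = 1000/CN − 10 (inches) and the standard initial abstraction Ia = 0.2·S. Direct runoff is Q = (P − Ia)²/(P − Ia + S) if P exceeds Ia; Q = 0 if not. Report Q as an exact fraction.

Q = 4028049/6142150 in ≈ 0.656 in

NRCS table: paved parking, roofs, soil group C → CN(II) = 98
Average conditions: CN = 98 (no AMC adjustment).
Max retention: S = 1000/98 − 10 = 10/49 in (≈ 0.204 in)
Initial abstraction Ia = S/5 = (10/49)/5 = 2/49 ≈ 0.041 in
P − Ia = 0.860 − 0.041 = 2007/2450 ≈ 0.819 in (> 0, runoff occurs)
Q = (2007/2450)²/((2007/2450) + 10/49) = (4028049/6002500)/(2507/2450) = 4028049/6142150 in ≈ 0.656 in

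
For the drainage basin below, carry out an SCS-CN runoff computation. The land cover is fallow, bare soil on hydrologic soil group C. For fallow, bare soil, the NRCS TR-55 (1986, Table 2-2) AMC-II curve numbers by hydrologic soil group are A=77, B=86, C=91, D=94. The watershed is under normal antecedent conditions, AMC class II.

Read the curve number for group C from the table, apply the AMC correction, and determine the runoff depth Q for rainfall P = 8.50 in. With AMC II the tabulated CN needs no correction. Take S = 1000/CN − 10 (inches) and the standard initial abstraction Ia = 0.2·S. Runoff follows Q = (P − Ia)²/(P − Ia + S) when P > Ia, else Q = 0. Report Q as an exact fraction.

NRCS table: fallow, bare soil, soil group C → CN(II) = 91
Average conditions: CN = 91 (no AMC adjustment).
Max retention: S = 1000/91 − 10 = 90/91 in (≈ 0.989 in)
Ia = 0.2·(90/91) = 18/91 in ≈ 0.198 in
Since P=8.500 > Ia=0.198: effective rainfall P−Ia = 1511/182 in
Q: (1511/182)² ÷ (1691/182) = 2283121/307762 in (≈ 7.418 in)

Q = 2283121/307762 in ≈ 7.418 in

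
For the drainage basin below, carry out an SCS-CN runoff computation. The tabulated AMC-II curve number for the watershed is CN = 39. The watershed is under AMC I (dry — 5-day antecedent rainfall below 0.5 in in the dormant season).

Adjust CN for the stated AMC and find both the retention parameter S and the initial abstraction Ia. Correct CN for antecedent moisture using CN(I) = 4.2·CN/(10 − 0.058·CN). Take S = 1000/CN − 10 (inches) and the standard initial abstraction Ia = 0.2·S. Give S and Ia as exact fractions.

Adjust CN=39 to AMC I: 4.2·39/(10 − 0.058·39) → (819/5) ÷ (3869/500) = 81900/3869 ≈ 21.168
Max retention: S = 1000/(81900/3869) − 10 = 30500/819 in (≈ 37.241 in)
Initial abstraction Ia = S/5 = (30500/819)/5 = 6100/819 ≈ 7.448 in

S = 30500/819 in ≈ 37.241 in; Ia = 6100/819 in ≈ 7.448 in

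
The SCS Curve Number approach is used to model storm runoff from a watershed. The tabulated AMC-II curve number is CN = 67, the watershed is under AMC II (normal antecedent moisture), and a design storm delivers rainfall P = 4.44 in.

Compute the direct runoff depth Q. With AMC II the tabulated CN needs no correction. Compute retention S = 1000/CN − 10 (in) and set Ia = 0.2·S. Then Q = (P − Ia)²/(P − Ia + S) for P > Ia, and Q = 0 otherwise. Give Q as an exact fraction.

AMC II — tabulated CN = 67 applies directly.
Max retention: S = 1000/67 − 10 = 330/67 in (≈ 4.925 in)
Ia = 0.2S: 0.2·4.925 = 0.985 in (exactly 66/67)
Since P=4.440 > Ia=0.985: effective rainfall P−Ia = 5787/1675 in
Runoff Q = (P−Ia)²/(P−Ia+S) = (3.455)²/(3.455+4.925) = 11163123/7837325 ≈ 1.424 in

Q = 11163123/7837325 in ≈ 1.424 in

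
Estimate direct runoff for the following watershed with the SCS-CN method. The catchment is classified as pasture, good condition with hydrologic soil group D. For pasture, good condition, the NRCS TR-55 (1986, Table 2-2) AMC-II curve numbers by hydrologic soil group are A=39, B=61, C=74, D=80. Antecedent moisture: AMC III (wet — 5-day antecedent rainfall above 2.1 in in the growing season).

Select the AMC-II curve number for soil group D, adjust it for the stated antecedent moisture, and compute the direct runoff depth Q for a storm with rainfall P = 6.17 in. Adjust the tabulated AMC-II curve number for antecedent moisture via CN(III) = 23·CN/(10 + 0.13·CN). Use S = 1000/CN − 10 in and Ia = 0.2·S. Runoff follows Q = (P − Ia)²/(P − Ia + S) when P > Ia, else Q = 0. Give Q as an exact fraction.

Q = 187443481/37239300 in ≈ 5.033 in

NRCS table: pasture, good condition, soil group D → CN(II) = 80
Wet (AMC III): CN(III) = 23·80/(10 + 0.13·80) = 1840/(102/5) = 4600/51 ≈ 90.196
S = 1000/(4600/51) − 10 = 25/23 in ≈ 1.087 in
Initial abstraction Ia = S/5 = (25/23)/5 = 5/23 ≈ 0.217 in
P − Ia = 6.170 − 0.217 = 13691/2300 ≈ 5.953 in (> 0, runoff occurs)
Runoff Q = (P−Ia)²/(P−Ia+S) = (5.953)²/(5.953+1.087) = 187443481/37239300 ≈ 5.033 in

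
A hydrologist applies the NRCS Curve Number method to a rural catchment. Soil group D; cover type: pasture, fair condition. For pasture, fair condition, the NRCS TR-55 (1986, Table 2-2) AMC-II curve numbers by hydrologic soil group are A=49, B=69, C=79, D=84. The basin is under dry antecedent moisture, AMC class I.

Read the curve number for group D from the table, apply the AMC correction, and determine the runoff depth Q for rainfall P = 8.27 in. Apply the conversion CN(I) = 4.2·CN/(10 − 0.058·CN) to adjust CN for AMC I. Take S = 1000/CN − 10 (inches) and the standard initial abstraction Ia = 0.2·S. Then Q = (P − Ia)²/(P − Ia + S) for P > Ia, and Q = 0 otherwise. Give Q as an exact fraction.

Q = 105434635849/23139578700 in ≈ 4.556 in

NRCS table: pasture, fair condition, soil group D → CN(II) = 84
Adjust CN=84 to AMC I: 4.2·84/(10 − 0.058·84) → (1764/5) ÷ (641/125) = 44100/641 ≈ 68.799
Max retention: S = 1000/(44100/641) − 10 = 2000/441 in (≈ 4.535 in)
Ia = 0.2·(2000/441) = 400/441 in ≈ 0.907 in
Excess rainfall: 8.270 − 0.907 = 7.363 in; P > Ia so Q > 0
Q: (324707/44100)² ÷ (524707/44100) = 105434635849/23139578700 in (≈ 4.556 in)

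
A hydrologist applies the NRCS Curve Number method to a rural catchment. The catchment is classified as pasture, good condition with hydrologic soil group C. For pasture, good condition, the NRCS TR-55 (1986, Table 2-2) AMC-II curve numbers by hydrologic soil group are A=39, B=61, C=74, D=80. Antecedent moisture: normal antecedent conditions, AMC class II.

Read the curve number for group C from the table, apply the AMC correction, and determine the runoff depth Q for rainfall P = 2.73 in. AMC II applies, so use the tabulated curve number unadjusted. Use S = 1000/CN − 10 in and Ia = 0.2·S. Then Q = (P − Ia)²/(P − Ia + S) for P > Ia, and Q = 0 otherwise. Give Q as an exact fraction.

Q = 4328077/5834900 in ≈ 0.742 in

NRCS table: pasture, good condition, soil group C → CN(II) = 74
Average conditions: CN = 74 (no AMC adjustment).
S = 1000/74 − 10 = 130/37 in ≈ 3.514 in
Ia = 0.2S: 0.2·3.514 = 0.703 in (exactly 26/37)
Excess rainfall: 2.730 − 0.703 = 2.027 in; P > Ia so Q > 0
Q: (7501/3700)² ÷ (20501/3700) = 4328077/5834900 in (≈ 0.742 in)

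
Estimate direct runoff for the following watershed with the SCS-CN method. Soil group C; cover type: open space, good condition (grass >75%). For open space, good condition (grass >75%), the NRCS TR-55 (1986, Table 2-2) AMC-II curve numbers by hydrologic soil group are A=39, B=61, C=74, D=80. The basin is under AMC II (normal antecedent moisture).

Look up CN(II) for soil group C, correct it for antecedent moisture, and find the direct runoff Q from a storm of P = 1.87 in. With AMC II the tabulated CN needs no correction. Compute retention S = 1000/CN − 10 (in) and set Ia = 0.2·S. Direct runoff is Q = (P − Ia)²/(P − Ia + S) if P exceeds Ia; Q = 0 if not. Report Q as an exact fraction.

Q = 18653761/64080300 in ≈ 0.291 in

NRCS table: open space, good condition (grass >75%), soil group C → CN(II) = 74
Average conditions: CN = 74 (no AMC adjustment).
Retention S: 1000/CN − 10 with CN=74.000 → S = 130/37 ≈ 3.514 in
Ia = 0.2·(130/37) = 26/37 in ≈ 0.703 in
Since P=1.870 > Ia=0.703: effective rainfall P−Ia = 4319/3700 in
Runoff Q = (P−Ia)²/(P−Ia+S) = (1.167)²/(1.167+3.514) = 18653761/64080300 ≈ 0.291 in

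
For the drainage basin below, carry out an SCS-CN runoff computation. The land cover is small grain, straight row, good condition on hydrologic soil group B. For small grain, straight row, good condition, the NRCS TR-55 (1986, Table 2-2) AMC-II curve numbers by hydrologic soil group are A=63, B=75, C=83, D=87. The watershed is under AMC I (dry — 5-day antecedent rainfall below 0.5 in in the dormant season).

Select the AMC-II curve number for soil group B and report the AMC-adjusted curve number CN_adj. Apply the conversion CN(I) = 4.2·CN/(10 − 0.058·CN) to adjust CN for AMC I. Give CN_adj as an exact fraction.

CN_adj = 6300/113 ≈ 55.752

NRCS table: small grain, straight row, good condition, soil group B → CN(II) = 75
CN(I) from CN(II)=75: (4.2·75)/(10 − 0.058·75) = 6300/113 ≈ 55.752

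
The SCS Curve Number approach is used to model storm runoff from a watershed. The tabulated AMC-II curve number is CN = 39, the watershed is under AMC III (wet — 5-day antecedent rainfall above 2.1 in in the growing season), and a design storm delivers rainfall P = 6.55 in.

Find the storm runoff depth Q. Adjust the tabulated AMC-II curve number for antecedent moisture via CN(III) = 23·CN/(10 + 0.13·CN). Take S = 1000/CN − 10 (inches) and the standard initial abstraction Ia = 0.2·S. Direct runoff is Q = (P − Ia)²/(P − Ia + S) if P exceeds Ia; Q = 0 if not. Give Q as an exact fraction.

Adjust CN=39 to AMC III: 23·39/(10 + 0.13·39) → 897 ÷ (1507/100) = 89700/1507 ≈ 59.522
Retention S: 1000/CN − 10 with CN=59.522 → S = 6100/897 ≈ 6.800 in
Ia = 0.2·(6100/897) = 1220/897 in ≈ 1.360 in
P − Ia = 6.550 − 1.360 = 93107/17940 ≈ 5.190 in (> 0, runoff occurs)
Runoff Q = (P−Ia)²/(P−Ia+S) = (5.190)²/(5.190+6.800) = 8668913449/3859019580 ≈ 2.246 in

Q = 8668913449/3859019580 in ≈ 2.246 in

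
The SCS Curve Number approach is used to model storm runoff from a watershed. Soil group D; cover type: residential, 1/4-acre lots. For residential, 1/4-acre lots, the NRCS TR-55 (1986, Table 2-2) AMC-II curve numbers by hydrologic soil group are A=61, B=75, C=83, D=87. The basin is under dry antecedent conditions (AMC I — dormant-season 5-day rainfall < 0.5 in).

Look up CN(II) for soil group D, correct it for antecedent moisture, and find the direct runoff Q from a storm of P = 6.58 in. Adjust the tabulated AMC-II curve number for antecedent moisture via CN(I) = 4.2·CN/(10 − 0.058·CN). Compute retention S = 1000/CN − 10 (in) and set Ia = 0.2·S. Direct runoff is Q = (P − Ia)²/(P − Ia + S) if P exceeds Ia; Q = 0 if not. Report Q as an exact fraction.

Q = 287384982889/78659932050 in ≈ 3.654 in

NRCS table: residential, 1/4-acre lots, soil group D → CN(II) = 87
CN(I) from CN(II)=87: (4.2·87)/(10 − 0.058·87) = 182700/2477 ≈ 73.759
Retention S: 1000/CN − 10 with CN=73.759 → S = 6500/1827 ≈ 3.558 in
Ia = 0.2·(6500/1827) = 1300/1827 in ≈ 0.712 in
P − Ia = 6.580 − 0.712 = 536083/91350 ≈ 5.868 in (> 0, runoff occurs)
Runoff Q = (P−Ia)²/(P−Ia+S) = (5.868)²/(5.868+3.558) = 287384982889/78659932050 ≈ 3.654 in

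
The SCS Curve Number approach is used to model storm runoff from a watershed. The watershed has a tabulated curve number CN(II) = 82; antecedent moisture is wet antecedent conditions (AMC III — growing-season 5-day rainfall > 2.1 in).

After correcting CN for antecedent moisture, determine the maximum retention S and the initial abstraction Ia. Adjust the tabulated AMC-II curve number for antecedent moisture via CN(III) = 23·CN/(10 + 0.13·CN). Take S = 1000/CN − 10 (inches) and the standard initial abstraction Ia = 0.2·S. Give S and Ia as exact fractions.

S = 900/943 in ≈ 0.954 in; Ia = 180/943 in ≈ 0.191 in

CN(III) from CN(II)=82: (23·82)/(10 + 0.13·82) = 94300/1033 ≈ 91.288
S = 1000/(94300/1033) − 10 = 900/943 in ≈ 0.954 in
Initial abstraction Ia = S/5 = (900/943)/5 = 180/943 ≈ 0.191 in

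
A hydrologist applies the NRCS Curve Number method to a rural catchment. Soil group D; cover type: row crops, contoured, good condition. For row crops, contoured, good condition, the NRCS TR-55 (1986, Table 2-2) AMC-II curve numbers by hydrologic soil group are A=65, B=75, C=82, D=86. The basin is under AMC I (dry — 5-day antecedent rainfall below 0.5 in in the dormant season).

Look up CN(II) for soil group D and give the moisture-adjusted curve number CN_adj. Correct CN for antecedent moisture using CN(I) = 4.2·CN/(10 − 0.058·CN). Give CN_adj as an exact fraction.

CN_adj = 12900/179 ≈ 72.067

NRCS table: row crops, contoured, good condition, soil group D → CN(II) = 86
CN(I) from CN(II)=86: (4.2·86)/(10 − 0.058·86) = 12900/179 ≈ 72.067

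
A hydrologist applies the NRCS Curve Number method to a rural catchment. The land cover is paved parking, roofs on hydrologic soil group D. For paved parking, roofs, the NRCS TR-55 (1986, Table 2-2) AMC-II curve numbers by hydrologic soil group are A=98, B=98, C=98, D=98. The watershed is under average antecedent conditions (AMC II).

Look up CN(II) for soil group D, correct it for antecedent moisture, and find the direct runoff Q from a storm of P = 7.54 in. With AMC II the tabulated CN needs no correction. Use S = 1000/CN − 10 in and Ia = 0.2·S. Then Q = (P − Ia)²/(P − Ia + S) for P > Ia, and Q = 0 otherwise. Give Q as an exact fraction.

Q = 337567129/46238850 in ≈ 7.301 in

NRCS table: paved parking, roofs, soil group D → CN(II) = 98
Average conditions: CN = 98 (no AMC adjustment).
Max retention: S = 1000/98 − 10 = 10/49 in (≈ 0.204 in)
Ia = 0.2·(10/49) = 2/49 in ≈ 0.041 in
Since P=7.540 > Ia=0.041: effective rainfall P−Ia = 18373/2450 in
Runoff Q = (P−Ia)²/(P−Ia+S) = (7.499)²/(7.499+0.204) = 337567129/46238850 ≈ 7.301 in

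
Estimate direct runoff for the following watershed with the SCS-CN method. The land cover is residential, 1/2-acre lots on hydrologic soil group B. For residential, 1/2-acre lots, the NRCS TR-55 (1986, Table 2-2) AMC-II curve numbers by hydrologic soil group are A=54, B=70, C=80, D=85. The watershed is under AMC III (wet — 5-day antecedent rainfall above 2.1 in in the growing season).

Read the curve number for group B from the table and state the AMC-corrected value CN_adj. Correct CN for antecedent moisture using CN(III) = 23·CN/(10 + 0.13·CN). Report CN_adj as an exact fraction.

CN_adj = 16100/191 ≈ 84.293

NRCS table: residential, 1/2-acre lots, soil group B → CN(II) = 70
Adjust CN=70 to AMC III: 23·70/(10 + 0.13·70) → 1610 ÷ (191/10) = 16100/191 ≈ 84.293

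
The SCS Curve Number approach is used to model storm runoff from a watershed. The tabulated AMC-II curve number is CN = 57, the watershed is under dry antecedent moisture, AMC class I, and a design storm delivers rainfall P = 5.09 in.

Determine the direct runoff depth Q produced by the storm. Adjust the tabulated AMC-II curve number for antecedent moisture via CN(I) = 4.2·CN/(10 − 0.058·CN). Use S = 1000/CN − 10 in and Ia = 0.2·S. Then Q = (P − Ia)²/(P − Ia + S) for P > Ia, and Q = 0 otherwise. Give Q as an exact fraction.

Q = 32138808529/278813978100 in ≈ 0.115 in

Adjust CN=57 to AMC I: 4.2·57/(10 − 0.058·57) → (1197/5) ÷ (3347/500) = 119700/3347 ≈ 35.763
Retention S: 1000/CN − 10 with CN=35.763 → S = 21500/1197 ≈ 17.962 in
Initial abstraction Ia = S/5 = (21500/1197)/5 = 4300/1197 ≈ 3.592 in
Excess rainfall: 5.090 − 3.592 = 1.498 in; P > Ia so Q > 0
Runoff Q = (P−Ia)²/(P−Ia+S) = (1.498)²/(1.498+17.962) = 32138808529/278813978100 ≈ 0.115 in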